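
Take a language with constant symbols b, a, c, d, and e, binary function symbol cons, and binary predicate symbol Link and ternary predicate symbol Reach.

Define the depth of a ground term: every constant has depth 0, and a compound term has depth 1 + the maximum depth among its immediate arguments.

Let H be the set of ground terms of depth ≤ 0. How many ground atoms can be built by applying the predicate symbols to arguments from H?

First count ground terms of depth ≤ 0.
Write N_k for the number of ground terms of depth ≤ k. A term of depth ≤ k is either a constant or a function symbol applied to arguments of depth ≤ k−1, so N_k = 5 + N_{k-1}^2.
N_0 = 5
Explicitly: b, a, c, d, e.
So |H| = 5.
Each predicate of arity r yields |H|^r ground atoms (one per choice of an r-tuple from H):
  Link: 5^2 = 25;  Reach: 5^3 = 125
Total ground atoms: 25 + 125 = 150.

150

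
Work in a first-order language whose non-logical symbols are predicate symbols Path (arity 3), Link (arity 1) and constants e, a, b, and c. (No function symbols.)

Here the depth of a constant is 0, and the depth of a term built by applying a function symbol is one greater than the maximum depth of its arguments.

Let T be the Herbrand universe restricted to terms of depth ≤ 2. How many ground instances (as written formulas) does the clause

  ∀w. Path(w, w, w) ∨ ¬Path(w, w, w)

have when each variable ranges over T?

4

Ground terms of depth ≤ 2:
  With no function symbols every ground term is a constant, so there are exactly 4 ground terms at every depth bound.
  N_0 = 4
  N_1 = 4
  N_2 = 4
So there are 4 ground terms available for substitution.
The clause has 1 distinct variable (w), which appears in the body. In the free term algebra distinct substitutions yield syntactically distinct ground instances.
Number of ground instances = 4.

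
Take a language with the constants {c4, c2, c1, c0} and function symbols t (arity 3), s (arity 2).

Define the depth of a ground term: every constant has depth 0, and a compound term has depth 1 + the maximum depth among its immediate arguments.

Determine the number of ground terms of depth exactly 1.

Count level by level. With function symbols t/3, s/2, the terms of depth ≤ k are the 4 constants together with each function applied to depth-≤(k−1) tuples, so N_k = 4 + N_{k-1}^3 + N_{k-1}^2.
N_0 = 4
N_1 = 4 + 4^3 + 4^2 = 84
Terms of depth exactly 1: N_1 − N_0 = 84 − 4 = 80.

80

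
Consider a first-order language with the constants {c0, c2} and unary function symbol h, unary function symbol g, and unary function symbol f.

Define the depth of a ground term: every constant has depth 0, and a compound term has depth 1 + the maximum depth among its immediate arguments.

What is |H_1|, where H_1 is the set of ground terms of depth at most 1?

8

Let N_k = |{terms of depth ≤ k}|. Then N_0 = 2 and N_k = 2 + N_{k-1} + N_{k-1} + N_{k-1} for k ≥ 1 (one summand per function symbol, arity giving the exponent).
N_0 = 2
N_1 = 2 + 2 + 2 + 2 = 8
Explicitly: c0, c2, h(c0), h(c2), g(c0), g(c2), f(c0), f(c2).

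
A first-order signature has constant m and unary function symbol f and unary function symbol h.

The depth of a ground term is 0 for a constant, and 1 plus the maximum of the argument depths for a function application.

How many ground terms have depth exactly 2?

4

Let N_k = |{terms of depth ≤ k}|. Then N_0 = 1 and N_k = 1 + N_{k-1} + N_{k-1} for k ≥ 1 (one summand per function symbol, arity giving the exponent).
N_0 = 1
N_1 = 1 + 1 + 1 = 3
N_2 = 1 + 3 + 3 = 7
Terms of depth exactly 2: N_2 − N_1 = 7 − 3 = 4.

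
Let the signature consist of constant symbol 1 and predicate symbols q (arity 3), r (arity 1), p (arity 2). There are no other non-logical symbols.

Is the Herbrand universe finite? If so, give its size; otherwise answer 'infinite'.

There are no function symbols, so the only ground term is the single constant.
The Herbrand universe is {1}, finite with 1 element.

1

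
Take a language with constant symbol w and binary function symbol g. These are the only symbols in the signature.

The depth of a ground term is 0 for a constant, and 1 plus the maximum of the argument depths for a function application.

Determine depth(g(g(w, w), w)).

2

depth(g(w, w)) = 1 + max(0, 0) = 1
depth(g(g(w, w), w)) = 1 + max(1, 0) = 2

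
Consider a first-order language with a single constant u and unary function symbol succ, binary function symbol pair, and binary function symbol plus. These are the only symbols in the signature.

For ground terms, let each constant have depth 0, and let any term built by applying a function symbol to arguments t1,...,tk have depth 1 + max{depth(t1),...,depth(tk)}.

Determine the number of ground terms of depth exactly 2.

33

If N_k denotes the number of depth-≤k ground terms, the 1 constant gives N_0 = 1, and each function symbol of arity r contributes N_{k-1}^r new terms at level k: N_k = 1 + N_{k-1} + N_{k-1}^2 + N_{k-1}^2.
N_0 = 1
N_1 = 1 + 1 + 1^2 + 1^2 = 4
N_2 = 1 + 4 + 4^2 + 4^2 = 37
Terms of depth exactly 2: N_2 − N_1 = 37 − 4 = 33.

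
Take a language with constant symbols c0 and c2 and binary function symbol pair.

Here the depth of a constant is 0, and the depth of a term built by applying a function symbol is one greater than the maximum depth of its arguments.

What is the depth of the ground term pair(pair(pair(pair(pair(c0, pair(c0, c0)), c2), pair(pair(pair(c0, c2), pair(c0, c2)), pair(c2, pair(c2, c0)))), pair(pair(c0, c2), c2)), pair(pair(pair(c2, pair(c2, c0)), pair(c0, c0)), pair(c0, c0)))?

depth(pair(c0, c0)) = 1 + max(0, 0) = 1
depth(pair(c0, pair(c0, c0))) = 1 + max(0, 1) = 2
depth(pair(pair(c0, pair(c0, c0)), c2)) = 1 + max(2, 0) = 3
depth(pair(c0, c2)) = 1 + max(0, 0) = 1
depth(pair(pair(c0, c2), pair(c0, c2))) = 1 + max(1, 1) = 2
depth(pair(c2, c0)) = 1 + max(0, 0) = 1
depth(pair(c2, pair(c2, c0))) = 1 + max(0, 1) = 2
depth(pair(pair(pair(c0, c2), pair(c0, c2)), pair(c2, pair(c2, c0)))) = 1 + max(2, 2) = 3
depth(pair(pair(pair(c0, pair(c0, c0)), c2), pair(pair(pair(c0, c2), pair(c0, c2)), pair(c2, pair(c2, c0))))) = 1 + max(3, 3) = 4
depth(pair(pair(c0, c2), c2)) = 1 + max(1, 0) = 2
depth(pair(pair(pair(pair(c0, pair(c0, c0)), c2), pair(pair(pair(c0, c2), pair(c0, c2)), pair(c2, pair(c2, c0)))), pair(pair(c0, c2), c2))) = 1 + max(4, 2) = 5
depth(pair(pair(c2, pair(c2, c0)), pair(c0, c0))) = 1 + max(2, 1) = 3
depth(pair(pair(pair(c2, pair(c2, c0)), pair(c0, c0)), pair(c0, c0))) = 1 + max(3, 1) = 4
depth(pair(pair(pair(pair(pair(c0, pair(c0, c0)), c2), pair(pair(pair(c0, c2), pair(c0, c2)), pair(c2, pair(c2, c0)))), pair(pair(c0, c2), c2)), pair(pair(pair(c2, pair(c2, c0)), pair(c0, c0)), pair(c0, c0)))) = 1 + max(5, 4) = 6

6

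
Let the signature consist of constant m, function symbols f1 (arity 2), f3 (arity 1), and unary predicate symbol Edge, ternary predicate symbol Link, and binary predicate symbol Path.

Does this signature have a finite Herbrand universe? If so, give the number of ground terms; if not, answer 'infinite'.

infinite

The signature has at least one function symbol (f1, arity 2) and at least one constant (m).
Iterating f1 gives infinitely many distinct ground terms: m, f1(m, m), f1(f1(m, m), f1(m, m)), ...
So the Herbrand universe is infinite.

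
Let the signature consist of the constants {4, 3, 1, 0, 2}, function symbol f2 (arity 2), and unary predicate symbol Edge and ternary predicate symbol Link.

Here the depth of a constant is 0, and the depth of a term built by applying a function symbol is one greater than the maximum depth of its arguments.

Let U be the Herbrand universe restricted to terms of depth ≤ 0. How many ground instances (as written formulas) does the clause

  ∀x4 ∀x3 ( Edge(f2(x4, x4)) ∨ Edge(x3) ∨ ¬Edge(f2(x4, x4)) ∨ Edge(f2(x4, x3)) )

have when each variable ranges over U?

25

Ground terms of depth ≤ 0:
  Write N_k for the number of ground terms of depth ≤ k. A term of depth ≤ k is either a constant or a function symbol applied to arguments of depth ≤ k−1, so N_k = 5 + N_{k-1}^2.
  N_0 = 5
So there are 5 ground terms available for substitution.
The clause has 2 distinct variables (x4, x3), each appearing in the body. In the free term algebra distinct substitutions yield syntactically distinct ground instances.
Number of ground instances = 5^2 = 25.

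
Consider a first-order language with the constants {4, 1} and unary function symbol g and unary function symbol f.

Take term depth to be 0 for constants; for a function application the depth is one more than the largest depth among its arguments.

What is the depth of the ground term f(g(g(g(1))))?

4

depth(g(1)) = 1 + depth(1) = 1 + 0 = 1
depth(g(g(1))) = 1 + depth(g(1)) = 1 + 1 = 2
depth(g(g(g(1)))) = 1 + depth(g(g(1))) = 1 + 2 = 3
depth(f(g(g(g(1))))) = 1 + depth(g(g(g(1)))) = 1 + 3 = 4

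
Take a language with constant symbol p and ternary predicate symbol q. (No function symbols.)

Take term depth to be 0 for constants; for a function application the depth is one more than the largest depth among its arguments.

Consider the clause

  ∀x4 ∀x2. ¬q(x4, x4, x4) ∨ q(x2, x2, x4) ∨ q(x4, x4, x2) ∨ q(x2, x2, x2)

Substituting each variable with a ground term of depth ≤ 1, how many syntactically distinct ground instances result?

Ground terms of depth ≤ 1:
  With no function symbols every ground term is a constant, so there is exactly 1 ground term at every depth bound.
  N_0 = 1
  N_1 = 1
So there is exactly 1 ground term available for substitution.
There are 2 variables to instantiate (x4, x2), each occurring in at least one literal, so different choices give different ground instances.
Number of ground instances = 1^2 = 1.

1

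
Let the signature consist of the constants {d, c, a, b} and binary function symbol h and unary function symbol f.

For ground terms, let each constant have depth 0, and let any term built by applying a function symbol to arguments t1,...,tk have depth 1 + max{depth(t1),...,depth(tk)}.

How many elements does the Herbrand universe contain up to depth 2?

604

If N_k denotes the number of depth-≤k ground terms, the 4 constants give N_0 = 4, and each function symbol of arity r contributes N_{k-1}^r new terms at level k: N_k = 4 + N_{k-1}^2 + N_{k-1}.
N_0 = 4
N_1 = 4 + 4^2 + 4 = 24
N_2 = 4 + 24^2 + 24 = 604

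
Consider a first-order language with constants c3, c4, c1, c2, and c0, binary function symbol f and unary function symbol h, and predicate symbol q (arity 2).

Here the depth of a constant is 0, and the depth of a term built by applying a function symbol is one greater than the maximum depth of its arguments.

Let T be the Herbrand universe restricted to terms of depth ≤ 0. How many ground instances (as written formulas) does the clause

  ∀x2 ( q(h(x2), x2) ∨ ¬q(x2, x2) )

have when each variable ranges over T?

5

Ground terms of depth ≤ 0:
  If N_k denotes the number of depth-≤k ground terms, the 5 constants give N_0 = 5, and each function symbol of arity r contributes N_{k-1}^r new terms at level k: N_k = 5 + N_{k-1}^2 + N_{k-1}.
  N_0 = 5
So there are 5 ground terms available for substitution.
There is 1 variable to instantiate (x2),  occurring in at least one literal, so different choices give different ground instances.
Number of ground instances = 5.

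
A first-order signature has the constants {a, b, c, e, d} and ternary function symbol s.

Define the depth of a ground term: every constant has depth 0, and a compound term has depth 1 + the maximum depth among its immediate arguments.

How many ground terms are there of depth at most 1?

Let N_k = |{terms of depth ≤ k}|. Then N_0 = 5 and N_k = 5 + N_{k-1}^3 for k ≥ 1 (one summand per function symbol, arity giving the exponent).
N_0 = 5
N_1 = 5 + 5^3 = 130

130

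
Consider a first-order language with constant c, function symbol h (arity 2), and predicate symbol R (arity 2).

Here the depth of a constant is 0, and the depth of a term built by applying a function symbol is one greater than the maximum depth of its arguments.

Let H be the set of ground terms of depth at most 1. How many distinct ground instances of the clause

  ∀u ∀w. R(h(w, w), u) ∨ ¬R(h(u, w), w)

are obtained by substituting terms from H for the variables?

4

Ground terms of depth ≤ 1:
  If N_k denotes the number of depth-≤k ground terms, the 1 constant gives N_0 = 1, and each function symbol of arity r contributes N_{k-1}^r new terms at level k: N_k = 1 + N_{k-1}^2.
  N_0 = 1
  N_1 = 1 + 1^2 = 2
  Explicitly: c, h(c, c).
So there are 2 ground terms available for substitution.
Each of u, w ranges independently over the available ground terms, and distinct assignments produce distinct instances.
Number of ground instances = 2^2 = 4.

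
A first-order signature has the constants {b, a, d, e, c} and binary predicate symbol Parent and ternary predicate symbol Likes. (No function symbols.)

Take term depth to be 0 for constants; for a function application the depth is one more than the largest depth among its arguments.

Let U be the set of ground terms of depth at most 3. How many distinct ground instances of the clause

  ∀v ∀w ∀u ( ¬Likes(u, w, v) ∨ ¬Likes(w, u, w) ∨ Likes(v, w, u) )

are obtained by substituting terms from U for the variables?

125

Ground terms of depth ≤ 3:
  With no function symbols every ground term is a constant, so there are exactly 5 ground terms at every depth bound.
  N_0 = 5
  N_1 = 5
  N_2 = 5
  N_3 = 5
  Explicitly: b, a, d, e, c.
So there are 5 ground terms available for substitution.
There are 3 variables to instantiate (v, w, u), each occurring in at least one literal, so different choices give different ground instances.
Number of ground instances = 5^3 = 125.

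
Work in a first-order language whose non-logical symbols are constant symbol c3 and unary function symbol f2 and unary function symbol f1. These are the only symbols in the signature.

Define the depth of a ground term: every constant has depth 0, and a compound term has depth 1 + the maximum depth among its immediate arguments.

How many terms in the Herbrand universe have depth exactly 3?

Let N_k = |{terms of depth ≤ k}|. Then N_0 = 1 and N_k = 1 + N_{k-1} + N_{k-1} for k ≥ 1 (one summand per function symbol, arity giving the exponent).
N_0 = 1
N_1 = 1 + 1 + 1 = 3
N_2 = 1 + 3 + 3 = 7
N_3 = 1 + 7 + 7 = 15
Terms of depth exactly 3: N_3 − N_2 = 15 − 7 = 8.

8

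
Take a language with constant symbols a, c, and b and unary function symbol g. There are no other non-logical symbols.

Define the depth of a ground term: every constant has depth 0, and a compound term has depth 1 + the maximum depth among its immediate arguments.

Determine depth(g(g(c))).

depth(g(c)) = 1 + depth(c) = 1 + 0 = 1
depth(g(g(c))) = 1 + depth(g(c)) = 1 + 1 = 2

2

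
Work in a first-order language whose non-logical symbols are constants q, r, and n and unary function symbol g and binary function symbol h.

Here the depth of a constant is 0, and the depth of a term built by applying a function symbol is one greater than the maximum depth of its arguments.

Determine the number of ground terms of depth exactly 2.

If N_k denotes the number of depth-≤k ground terms, the 3 constants give N_0 = 3, and each function symbol of arity r contributes N_{k-1}^r new terms at level k: N_k = 3 + N_{k-1} + N_{k-1}^2.
N_0 = 3
N_1 = 3 + 3 + 3^2 = 15
N_2 = 3 + 15 + 15^2 = 243
Terms of depth exactly 2: N_2 − N_1 = 243 − 15 = 228.

228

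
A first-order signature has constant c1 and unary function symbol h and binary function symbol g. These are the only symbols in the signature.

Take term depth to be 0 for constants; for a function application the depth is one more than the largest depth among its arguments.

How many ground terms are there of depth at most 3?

Let N_k = |{terms of depth ≤ k}|. Then N_0 = 1 and N_k = 1 + N_{k-1} + N_{k-1}^2 for k ≥ 1 (one summand per function symbol, arity giving the exponent).
N_0 = 1
N_1 = 1 + 1 + 1^2 = 3
N_2 = 1 + 3 + 3^2 = 13
N_3 = 1 + 13 + 13^2 = 183

183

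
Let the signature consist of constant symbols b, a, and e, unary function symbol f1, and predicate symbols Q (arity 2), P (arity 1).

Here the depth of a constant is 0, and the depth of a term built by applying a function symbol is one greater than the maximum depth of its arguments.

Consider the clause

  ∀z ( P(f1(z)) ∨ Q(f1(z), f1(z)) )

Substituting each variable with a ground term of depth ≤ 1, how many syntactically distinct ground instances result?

6

Ground terms of depth ≤ 1:
  Count level by level. With function symbols f1/1, the terms of depth ≤ k are the 3 constants together with each function applied to depth-≤(k−1) tuples, so N_k = 3 + N_{k-1}.
  N_0 = 3
  N_1 = 3 + 3 = 6
So there are 6 ground terms available for substitution.
The clause has 1 distinct variable (z), which appears in the body. In the free term algebra distinct substitutions yield syntactically distinct ground instances.
Number of ground instances = 6.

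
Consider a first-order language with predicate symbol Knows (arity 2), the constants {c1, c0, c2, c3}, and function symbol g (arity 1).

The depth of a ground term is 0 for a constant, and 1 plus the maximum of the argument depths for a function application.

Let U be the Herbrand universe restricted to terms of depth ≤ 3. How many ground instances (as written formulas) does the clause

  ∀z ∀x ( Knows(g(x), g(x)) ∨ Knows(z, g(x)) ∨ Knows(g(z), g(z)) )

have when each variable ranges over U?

Ground terms of depth ≤ 3:
  If N_k denotes the number of depth-≤k ground terms, the 4 constants give N_0 = 4, and each function symbol of arity r contributes N_{k-1}^r new terms at level k: N_k = 4 + N_{k-1}.
  N_0 = 4
  N_1 = 4 + 4 = 8
  N_2 = 4 + 8 = 12
  N_3 = 4 + 12 = 16
So there are 16 ground terms available for substitution.
Each of z, x ranges independently over the available ground terms, and distinct assignments produce distinct instances.
Number of ground instances = 16^2 = 256.

256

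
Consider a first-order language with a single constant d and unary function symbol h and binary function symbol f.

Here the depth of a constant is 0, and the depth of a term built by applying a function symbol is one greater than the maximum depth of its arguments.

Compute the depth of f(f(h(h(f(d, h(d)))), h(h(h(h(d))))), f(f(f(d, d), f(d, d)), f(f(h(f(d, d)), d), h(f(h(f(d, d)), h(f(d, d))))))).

depth(h(d)) = 1 + depth(d) = 1 + 0 = 1
depth(f(d, h(d))) = 1 + max(0, 1) = 2
depth(h(f(d, h(d)))) = 1 + depth(f(d, h(d))) = 1 + 2 = 3
depth(h(h(f(d, h(d))))) = 1 + depth(h(f(d, h(d)))) = 1 + 3 = 4
depth(h(h(d))) = 1 + depth(h(d)) = 1 + 1 = 2
depth(h(h(h(d)))) = 1 + depth(h(h(d))) = 1 + 2 = 3
depth(h(h(h(h(d))))) = 1 + depth(h(h(h(d)))) = 1 + 3 = 4
depth(f(h(h(f(d, h(d)))), h(h(h(h(d)))))) = 1 + max(4, 4) = 5
depth(f(d, d)) = 1 + max(0, 0) = 1
depth(f(f(d, d), f(d, d))) = 1 + max(1, 1) = 2
depth(h(f(d, d))) = 1 + depth(f(d, d)) = 1 + 1 = 2
depth(f(h(f(d, d)), d)) = 1 + max(2, 0) = 3
depth(f(h(f(d, d)), h(f(d, d)))) = 1 + max(2, 2) = 3
depth(h(f(h(f(d, d)), h(f(d, d))))) = 1 + depth(f(h(f(d, d)), h(f(d, d)))) = 1 + 3 = 4
depth(f(f(h(f(d, d)), d), h(f(h(f(d, d)), h(f(d, d)))))) = 1 + max(3, 4) = 5
depth(f(f(f(d, d), f(d, d)), f(f(h(f(d, d)), d), h(f(h(f(d, d)), h(f(d, d))))))) = 1 + max(2, 5) = 6
depth(f(f(h(h(f(d, h(d)))), h(h(h(h(d))))), f(f(f(d, d), f(d, d)), f(f(h(f(d, d)), d), h(f(h(f(d, d)), h(f(d, d)))))))) = 1 + max(5, 6) = 7

7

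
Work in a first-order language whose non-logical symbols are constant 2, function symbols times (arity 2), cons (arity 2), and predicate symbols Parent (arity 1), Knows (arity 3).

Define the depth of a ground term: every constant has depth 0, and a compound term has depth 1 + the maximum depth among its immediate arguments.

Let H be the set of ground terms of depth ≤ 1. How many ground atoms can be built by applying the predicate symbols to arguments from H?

30

First count ground terms of depth ≤ 1.
Let N_k count ground terms of depth at most k. Each non-constant term of depth ≤ k is some function symbol applied to depth-≤(k−1) arguments, giving N_k = 1 + N_{k-1}^2 + N_{k-1}^2.
N_0 = 1
N_1 = 1 + 1^2 + 1^2 = 3
So |H| = 3.
Each predicate of arity r yields |H|^r ground atoms (one per choice of an r-tuple from H):
  Parent: 3;  Knows: 3^3 = 27
Total ground atoms: 3 + 27 = 30.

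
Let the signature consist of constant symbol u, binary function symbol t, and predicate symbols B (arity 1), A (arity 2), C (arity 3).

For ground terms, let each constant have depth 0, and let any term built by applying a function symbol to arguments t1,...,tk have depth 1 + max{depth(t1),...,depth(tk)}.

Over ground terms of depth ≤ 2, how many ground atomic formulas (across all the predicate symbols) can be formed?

155

First count ground terms of depth ≤ 2.
Write N_k for the number of ground terms of depth ≤ k. A term of depth ≤ k is either a constant or a function symbol applied to arguments of depth ≤ k−1, so N_k = 1 + N_{k-1}^2.
N_0 = 1
N_1 = 1 + 1^2 = 2
N_2 = 1 + 2^2 = 5
Explicitly: u, t(u, u), t(u, t(u, u)), t(t(u, u), u), t(t(u, u), t(u, u)).
So |H| = 5.
Ground atoms are formed by filling each argument slot of a predicate with a term from H, so an r-ary predicate gives |H|^r atoms:
  B: 5;  A: 5^2 = 25;  C: 5^3 = 125
Total ground atoms: 5 + 25 + 125 = 155.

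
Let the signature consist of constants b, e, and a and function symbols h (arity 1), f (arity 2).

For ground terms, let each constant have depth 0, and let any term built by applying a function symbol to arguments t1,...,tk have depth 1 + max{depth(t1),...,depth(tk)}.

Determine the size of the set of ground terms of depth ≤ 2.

243

Write N_k for the number of ground terms of depth ≤ k. A term of depth ≤ k is either a constant or a function symbol applied to arguments of depth ≤ k−1, so N_k = 3 + N_{k-1} + N_{k-1}^2.
N_0 = 3
N_1 = 3 + 3 + 3^2 = 15
N_2 = 3 + 15 + 15^2 = 243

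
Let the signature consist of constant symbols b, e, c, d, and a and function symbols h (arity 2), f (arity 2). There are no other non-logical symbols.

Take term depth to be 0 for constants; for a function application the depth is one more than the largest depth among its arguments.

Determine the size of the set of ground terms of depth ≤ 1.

55

Let N_k count ground terms of depth at most k. Each non-constant term of depth ≤ k is some function symbol applied to depth-≤(k−1) arguments, giving N_k = 5 + N_{k-1}^2 + N_{k-1}^2.
N_0 = 5
N_1 = 5 + 5^2 + 5^2 = 55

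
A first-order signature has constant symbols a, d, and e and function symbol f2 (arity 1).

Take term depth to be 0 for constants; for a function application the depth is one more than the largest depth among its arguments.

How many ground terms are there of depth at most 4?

If N_k denotes the number of depth-≤k ground terms, the 3 constants give N_0 = 3, and each function symbol of arity r contributes N_{k-1}^r new terms at level k: N_k = 3 + N_{k-1}.
N_0 = 3
N_1 = 3 + 3 = 6
N_2 = 3 + 6 = 9
N_3 = 3 + 9 = 12
N_4 = 3 + 12 = 15

15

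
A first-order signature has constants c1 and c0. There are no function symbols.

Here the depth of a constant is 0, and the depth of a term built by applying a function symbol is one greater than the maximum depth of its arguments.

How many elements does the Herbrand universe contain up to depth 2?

2

With no function symbols every ground term is a constant, so there are exactly 2 ground terms at every depth bound.
N_0 = 2
N_1 = 2
N_2 = 2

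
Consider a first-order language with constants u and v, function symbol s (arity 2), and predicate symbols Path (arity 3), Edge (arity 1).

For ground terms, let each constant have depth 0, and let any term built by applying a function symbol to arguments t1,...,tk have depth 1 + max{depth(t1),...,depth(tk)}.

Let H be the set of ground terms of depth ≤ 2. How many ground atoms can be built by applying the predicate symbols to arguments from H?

54910

First count ground terms of depth ≤ 2.
Let N_k = |{terms of depth ≤ k}|. Then N_0 = 2 and N_k = 2 + N_{k-1}^2 for k ≥ 1 (one summand per function symbol, arity giving the exponent).
N_0 = 2
N_1 = 2 + 2^2 = 6
N_2 = 2 + 6^2 = 38
So |H| = 38.
A ground atom is a predicate applied to a tuple of terms from H, so the count is the sum over predicates of |H|^arity:
  Path: 38^3 = 54872;  Edge: 38
Total ground atoms: 54872 + 38 = 54910.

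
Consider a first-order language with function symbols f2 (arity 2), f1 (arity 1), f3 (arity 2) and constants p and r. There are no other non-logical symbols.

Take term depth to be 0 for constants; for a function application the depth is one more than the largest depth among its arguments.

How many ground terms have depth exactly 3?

If N_k denotes the number of depth-≤k ground terms, the 2 constants give N_0 = 2, and each function symbol of arity r contributes N_{k-1}^r new terms at level k: N_k = 2 + N_{k-1}^2 + N_{k-1} + N_{k-1}^2.
N_0 = 2
N_1 = 2 + 2^2 + 2 + 2^2 = 12
N_2 = 2 + 12^2 + 12 + 12^2 = 302
N_3 = 2 + 302^2 + 302 + 302^2 = 182712
Terms of depth exactly 3: N_3 − N_2 = 182712 − 302 = 182410.

182410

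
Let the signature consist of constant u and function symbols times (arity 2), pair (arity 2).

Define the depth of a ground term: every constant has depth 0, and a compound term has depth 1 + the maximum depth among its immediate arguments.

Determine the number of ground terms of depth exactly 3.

Count level by level. With function symbols times/2, pair/2, the terms of depth ≤ k are the 1 constant together with each function applied to depth-≤(k−1) tuples, so N_k = 1 + N_{k-1}^2 + N_{k-1}^2.
N_0 = 1
N_1 = 1 + 1^2 + 1^2 = 3
N_2 = 1 + 3^2 + 3^2 = 19
N_3 = 1 + 19^2 + 19^2 = 723
Terms of depth exactly 3: N_3 − N_2 = 723 − 19 = 704.

704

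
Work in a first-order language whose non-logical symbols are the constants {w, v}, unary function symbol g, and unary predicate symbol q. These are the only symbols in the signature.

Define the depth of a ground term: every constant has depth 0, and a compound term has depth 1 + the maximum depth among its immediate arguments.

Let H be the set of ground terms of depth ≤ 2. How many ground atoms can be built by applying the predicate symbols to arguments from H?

6

First count ground terms of depth ≤ 2.
Count level by level. With function symbols g/1, the terms of depth ≤ k are the 2 constants together with each function applied to depth-≤(k−1) tuples, so N_k = 2 + N_{k-1}.
N_0 = 2
N_1 = 2 + 2 = 4
N_2 = 2 + 4 = 6
Explicitly: w, v, g(w), g(v), g(g(w)), g(g(v)).
So |H| = 6.
For each predicate symbol, the number of ground atoms is |H| raised to its arity; summing:
  q: 6
Total ground atoms: 6.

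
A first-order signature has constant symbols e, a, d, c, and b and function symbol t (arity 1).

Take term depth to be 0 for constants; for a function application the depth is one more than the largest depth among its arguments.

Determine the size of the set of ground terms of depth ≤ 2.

Let N_k = |{terms of depth ≤ k}|. Then N_0 = 5 and N_k = 5 + N_{k-1} for k ≥ 1 (one summand per function symbol, arity giving the exponent).
N_0 = 5
N_1 = 5 + 5 = 10
N_2 = 5 + 10 = 15

15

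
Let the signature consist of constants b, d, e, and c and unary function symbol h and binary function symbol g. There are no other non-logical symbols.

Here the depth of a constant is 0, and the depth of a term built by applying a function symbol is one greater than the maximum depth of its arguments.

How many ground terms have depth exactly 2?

Let N_k = |{terms of depth ≤ k}|. Then N_0 = 4 and N_k = 4 + N_{k-1} + N_{k-1}^2 for k ≥ 1 (one summand per function symbol, arity giving the exponent).
N_0 = 4
N_1 = 4 + 4 + 4^2 = 24
N_2 = 4 + 24 + 24^2 = 604
Terms of depth exactly 2: N_2 − N_1 = 604 − 24 = 580.

580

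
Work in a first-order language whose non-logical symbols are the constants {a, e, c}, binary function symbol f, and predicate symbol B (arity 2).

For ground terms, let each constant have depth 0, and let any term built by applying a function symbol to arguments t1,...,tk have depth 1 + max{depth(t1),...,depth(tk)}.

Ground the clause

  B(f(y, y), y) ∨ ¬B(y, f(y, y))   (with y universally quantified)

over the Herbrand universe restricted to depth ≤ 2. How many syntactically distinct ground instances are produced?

147

Ground terms of depth ≤ 2:
  Count level by level. With function symbols f/2, the terms of depth ≤ k are the 3 constants together with each function applied to depth-≤(k−1) tuples, so N_k = 3 + N_{k-1}^2.
  N_0 = 3
  N_1 = 3 + 3^2 = 12
  N_2 = 3 + 12^2 = 147
So there are 147 ground terms available for substitution.
The body mentions the single quantified variable y; since ground terms form a free algebra, no two substitutions collapse to the same formula.
Number of ground instances = 147.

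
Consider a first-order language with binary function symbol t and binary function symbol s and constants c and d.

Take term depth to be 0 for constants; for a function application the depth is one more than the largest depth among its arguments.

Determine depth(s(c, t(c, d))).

2

depth(t(c, d)) = 1 + max(0, 0) = 1
depth(s(c, t(c, d))) = 1 + max(0, 1) = 2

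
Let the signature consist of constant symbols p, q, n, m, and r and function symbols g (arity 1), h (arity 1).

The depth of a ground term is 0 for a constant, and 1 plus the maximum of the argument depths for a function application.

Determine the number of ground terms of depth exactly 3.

40

Let N_k count ground terms of depth at most k. Each non-constant term of depth ≤ k is some function symbol applied to depth-≤(k−1) arguments, giving N_k = 5 + N_{k-1} + N_{k-1}.
N_0 = 5
N_1 = 5 + 5 + 5 = 15
N_2 = 5 + 15 + 15 = 35
N_3 = 5 + 35 + 35 = 75
Terms of depth exactly 3: N_3 − N_2 = 75 − 35 = 40.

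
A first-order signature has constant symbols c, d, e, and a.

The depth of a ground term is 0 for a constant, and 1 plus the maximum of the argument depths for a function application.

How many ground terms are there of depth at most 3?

4

With no function symbols every ground term is a constant, so there are exactly 4 ground terms at every depth bound.
N_0 = 4
N_1 = 4
N_2 = 4
N_3 = 4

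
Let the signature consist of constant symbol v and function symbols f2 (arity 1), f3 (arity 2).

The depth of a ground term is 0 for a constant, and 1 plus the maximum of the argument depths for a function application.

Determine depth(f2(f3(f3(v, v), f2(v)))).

3

depth(f3(v, v)) = 1 + max(0, 0) = 1
depth(f2(v)) = 1 + depth(v) = 1 + 0 = 1
depth(f3(f3(v, v), f2(v))) = 1 + max(1, 1) = 2
depth(f2(f3(f3(v, v), f2(v)))) = 1 + depth(f3(f3(v, v), f2(v))) = 1 + 2 = 3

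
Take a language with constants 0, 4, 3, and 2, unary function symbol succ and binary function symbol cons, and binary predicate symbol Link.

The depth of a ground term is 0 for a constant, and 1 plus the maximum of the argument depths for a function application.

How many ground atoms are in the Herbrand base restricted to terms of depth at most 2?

364816

First count ground terms of depth ≤ 2.
Let N_k = |{terms of depth ≤ k}|. Then N_0 = 4 and N_k = 4 + N_{k-1} + N_{k-1}^2 for k ≥ 1 (one summand per function symbol, arity giving the exponent).
N_0 = 4
N_1 = 4 + 4 + 4^2 = 24
N_2 = 4 + 24 + 24^2 = 604
So |H| = 604.
Ground atoms are formed by filling each argument slot of a predicate with a term from H, so an r-ary predicate gives |H|^r atoms:
  Link: 604^2 = 364816
Total ground atoms: 364816.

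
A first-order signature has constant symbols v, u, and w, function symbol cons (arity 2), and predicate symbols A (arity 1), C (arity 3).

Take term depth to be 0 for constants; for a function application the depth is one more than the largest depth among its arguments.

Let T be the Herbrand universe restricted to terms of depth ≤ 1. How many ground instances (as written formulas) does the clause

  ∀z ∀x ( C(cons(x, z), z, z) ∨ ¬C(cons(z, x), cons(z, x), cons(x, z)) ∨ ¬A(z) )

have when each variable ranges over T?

Ground terms of depth ≤ 1:
  If N_k denotes the number of depth-≤k ground terms, the 3 constants give N_0 = 3, and each function symbol of arity r contributes N_{k-1}^r new terms at level k: N_k = 3 + N_{k-1}^2.
  N_0 = 3
  N_1 = 3 + 3^2 = 12
So there are 12 ground terms available for substitution.
The clause has 2 distinct variables (z, x), each appearing in the body. In the free term algebra distinct substitutions yield syntactically distinct ground instances.
Number of ground instances = 12^2 = 144.

144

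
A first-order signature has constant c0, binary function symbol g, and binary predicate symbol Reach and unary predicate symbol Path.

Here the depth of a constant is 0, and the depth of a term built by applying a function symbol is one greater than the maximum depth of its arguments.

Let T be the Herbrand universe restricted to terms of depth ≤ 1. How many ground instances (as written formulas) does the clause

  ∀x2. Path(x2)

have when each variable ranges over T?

2

Ground terms of depth ≤ 1:
  Let N_k count ground terms of depth at most k. Each non-constant term of depth ≤ k is some function symbol applied to depth-≤(k−1) arguments, giving N_k = 1 + N_{k-1}^2.
  N_0 = 1
  N_1 = 1 + 1^2 = 2
  Explicitly: c0, g(c0, c0).
So there are 2 ground terms available for substitution.
The body mentions the single quantified variable x2; since ground terms form a free algebra, no two substitutions collapse to the same formula.
Number of ground instances = 2.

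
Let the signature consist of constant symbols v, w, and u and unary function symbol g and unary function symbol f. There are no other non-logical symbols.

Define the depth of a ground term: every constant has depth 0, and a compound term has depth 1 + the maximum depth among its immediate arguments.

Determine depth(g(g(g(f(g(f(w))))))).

depth(f(w)) = 1 + depth(w) = 1 + 0 = 1
depth(g(f(w))) = 1 + depth(f(w)) = 1 + 1 = 2
depth(f(g(f(w)))) = 1 + depth(g(f(w))) = 1 + 2 = 3
depth(g(f(g(f(w))))) = 1 + depth(f(g(f(w)))) = 1 + 3 = 4
depth(g(g(f(g(f(w)))))) = 1 + depth(g(f(g(f(w))))) = 1 + 4 = 5
depth(g(g(g(f(g(f(w))))))) = 1 + depth(g(g(f(g(f(w)))))) = 1 + 5 = 6

6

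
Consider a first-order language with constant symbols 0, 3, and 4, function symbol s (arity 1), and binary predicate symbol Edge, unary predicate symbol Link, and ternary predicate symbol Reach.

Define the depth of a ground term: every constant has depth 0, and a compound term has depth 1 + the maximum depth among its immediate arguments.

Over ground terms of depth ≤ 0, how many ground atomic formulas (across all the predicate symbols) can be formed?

First count ground terms of depth ≤ 0.
If N_k denotes the number of depth-≤k ground terms, the 3 constants give N_0 = 3, and each function symbol of arity r contributes N_{k-1}^r new terms at level k: N_k = 3 + N_{k-1}.
N_0 = 3
Explicitly: 0, 3, 4.
So |H| = 3.
A ground atom is a predicate applied to a tuple of terms from H, so the count is the sum over predicates of |H|^arity:
  Edge: 3^2 = 9;  Link: 3;  Reach: 3^3 = 27
Total ground atoms: 9 + 3 + 27 = 39.

39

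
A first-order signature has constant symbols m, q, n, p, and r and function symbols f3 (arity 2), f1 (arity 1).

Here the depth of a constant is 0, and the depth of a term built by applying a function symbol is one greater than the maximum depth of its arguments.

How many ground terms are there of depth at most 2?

1265

Count level by level. With function symbols f3/2, f1/1, the terms of depth ≤ k are the 5 constants together with each function applied to depth-≤(k−1) tuples, so N_k = 5 + N_{k-1}^2 + N_{k-1}.
N_0 = 5
N_1 = 5 + 5^2 + 5 = 35
N_2 = 5 + 35^2 + 35 = 1265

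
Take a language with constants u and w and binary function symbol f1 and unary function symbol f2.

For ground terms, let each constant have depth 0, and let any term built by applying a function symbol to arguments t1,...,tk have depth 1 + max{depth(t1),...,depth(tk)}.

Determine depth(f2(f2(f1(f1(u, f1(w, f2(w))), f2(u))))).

depth(f2(w)) = 1 + depth(w) = 1 + 0 = 1
depth(f1(w, f2(w))) = 1 + max(0, 1) = 2
depth(f1(u, f1(w, f2(w)))) = 1 + max(0, 2) = 3
depth(f2(u)) = 1 + depth(u) = 1 + 0 = 1
depth(f1(f1(u, f1(w, f2(w))), f2(u))) = 1 + max(3, 1) = 4
depth(f2(f1(f1(u, f1(w, f2(w))), f2(u)))) = 1 + depth(f1(f1(u, f1(w, f2(w))), f2(u))) = 1 + 4 = 5
depth(f2(f2(f1(f1(u, f1(w, f2(w))), f2(u))))) = 1 + depth(f2(f1(f1(u, f1(w, f2(w))), f2(u)))) = 1 + 5 = 6

6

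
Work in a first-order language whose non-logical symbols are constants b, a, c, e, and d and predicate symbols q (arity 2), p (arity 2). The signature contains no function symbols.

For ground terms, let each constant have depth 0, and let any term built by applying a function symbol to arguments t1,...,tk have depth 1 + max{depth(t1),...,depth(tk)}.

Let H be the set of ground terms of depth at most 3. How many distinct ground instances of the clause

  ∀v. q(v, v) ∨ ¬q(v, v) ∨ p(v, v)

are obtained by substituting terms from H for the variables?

5

Ground terms of depth ≤ 3:
  With no function symbols every ground term is a constant, so there are exactly 5 ground terms at every depth bound.
  N_0 = 5
  N_1 = 5
  N_2 = 5
  N_3 = 5
  Explicitly: b, a, c, e, d.
So there are 5 ground terms available for substitution.
The body mentions the single quantified variable v; since ground terms form a free algebra, no two substitutions collapse to the same formula.
Number of ground instances = 5.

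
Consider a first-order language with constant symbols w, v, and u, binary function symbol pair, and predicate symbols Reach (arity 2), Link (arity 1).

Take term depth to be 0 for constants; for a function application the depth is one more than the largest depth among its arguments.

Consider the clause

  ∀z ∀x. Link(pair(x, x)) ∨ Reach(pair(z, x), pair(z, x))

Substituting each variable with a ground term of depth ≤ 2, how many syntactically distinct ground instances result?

21609

Ground terms of depth ≤ 2:
  Let N_k count ground terms of depth at most k. Each non-constant term of depth ≤ k is some function symbol applied to depth-≤(k−1) arguments, giving N_k = 3 + N_{k-1}^2.
  N_0 = 3
  N_1 = 3 + 3^2 = 12
  N_2 = 3 + 12^2 = 147
So there are 147 ground terms available for substitution.
Each of z, x ranges independently over the available ground terms, and distinct assignments produce distinct instances.
Number of ground instances = 147^2 = 21609.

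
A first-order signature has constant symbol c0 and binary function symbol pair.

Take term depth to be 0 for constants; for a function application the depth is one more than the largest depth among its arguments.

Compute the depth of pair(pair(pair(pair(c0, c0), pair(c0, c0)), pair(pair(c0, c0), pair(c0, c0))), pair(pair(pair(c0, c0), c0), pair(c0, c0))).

4

depth(pair(c0, c0)) = 1 + max(0, 0) = 1
depth(pair(pair(c0, c0), pair(c0, c0))) = 1 + max(1, 1) = 2
depth(pair(pair(pair(c0, c0), pair(c0, c0)), pair(pair(c0, c0), pair(c0, c0)))) = 1 + max(2, 2) = 3
depth(pair(pair(c0, c0), c0)) = 1 + max(1, 0) = 2
depth(pair(pair(pair(c0, c0), c0), pair(c0, c0))) = 1 + max(2, 1) = 3
depth(pair(pair(pair(pair(c0, c0), pair(c0, c0)), pair(pair(c0, c0), pair(c0, c0))), pair(pair(pair(c0, c0), c0), pair(c0, c0)))) = 1 + max(3, 3) = 4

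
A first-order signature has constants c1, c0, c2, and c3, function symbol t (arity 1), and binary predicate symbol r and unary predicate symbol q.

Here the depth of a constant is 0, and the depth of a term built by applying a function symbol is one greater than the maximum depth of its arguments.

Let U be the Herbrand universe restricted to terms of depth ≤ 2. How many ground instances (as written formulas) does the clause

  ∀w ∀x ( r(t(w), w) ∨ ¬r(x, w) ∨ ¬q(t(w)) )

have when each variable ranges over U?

Ground terms of depth ≤ 2:
  Let N_k count ground terms of depth at most k. Each non-constant term of depth ≤ k is some function symbol applied to depth-≤(k−1) arguments, giving N_k = 4 + N_{k-1}.
  N_0 = 4
  N_1 = 4 + 4 = 8
  N_2 = 4 + 8 = 12
So there are 12 ground terms available for substitution.
The clause has 2 distinct variables (w, x), each appearing in the body. In the free term algebra distinct substitutions yield syntactically distinct ground instances.
Number of ground instances = 12^2 = 144.

144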